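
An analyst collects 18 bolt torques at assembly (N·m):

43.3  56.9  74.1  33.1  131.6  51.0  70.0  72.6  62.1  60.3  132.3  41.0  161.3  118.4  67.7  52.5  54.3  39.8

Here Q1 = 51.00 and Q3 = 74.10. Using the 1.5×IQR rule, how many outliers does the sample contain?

4

IQR = 23.10; fences at 51.00 − 34.65 = 16.35 and 74.10 + 34.65 = 108.75.
Outside the cutoffs: 118.4, 131.6, 132.3, 161.3.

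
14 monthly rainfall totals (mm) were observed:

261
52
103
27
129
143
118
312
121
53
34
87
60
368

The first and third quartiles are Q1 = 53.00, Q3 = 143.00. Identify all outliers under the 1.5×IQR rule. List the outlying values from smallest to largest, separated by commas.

IQR = Q3 − Q1 = 143.00 − 53.00 = 90.00.
Lower fence = Q1 − 1.5·IQR = 53.00 − 135.00 = -82.00.
Upper fence = Q3 + 1.5·IQR = 143.00 + 135.00 = 278.00.
312 > 278.00 → outlier.
368 > 278.00 → outlier.
All remaining values lie within [-82.00, 278.00].

312, 368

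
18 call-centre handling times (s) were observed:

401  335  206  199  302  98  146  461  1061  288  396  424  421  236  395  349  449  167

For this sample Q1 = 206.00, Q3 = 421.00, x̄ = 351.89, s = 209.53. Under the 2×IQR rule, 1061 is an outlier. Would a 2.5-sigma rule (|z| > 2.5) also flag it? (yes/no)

yes

z = (1061 − 351.89) / 209.53 = 3.38.
|z| = 3.38 > 2.5.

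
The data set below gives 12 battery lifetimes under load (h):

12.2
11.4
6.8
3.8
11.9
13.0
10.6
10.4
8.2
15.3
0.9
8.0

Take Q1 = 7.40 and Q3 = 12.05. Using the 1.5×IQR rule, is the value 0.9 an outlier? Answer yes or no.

no

IQR = Q3 − Q1 = 12.05 − 7.40 = 4.65.
Lower fence = Q1 − 1.5·IQR = 7.40 − 6.975 = 0.425.
Upper fence = Q3 + 1.5·IQR = 12.05 + 6.975 = 19.025.
0.9 lies within [0.425, 19.025].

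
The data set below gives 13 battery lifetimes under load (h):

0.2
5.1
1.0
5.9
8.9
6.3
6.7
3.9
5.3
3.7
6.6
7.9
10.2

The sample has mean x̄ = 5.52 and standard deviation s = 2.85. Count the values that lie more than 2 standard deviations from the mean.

Cutoffs: x̄ ± 2s = [-0.18, 11.22].
Every value lies within the cutoffs.

0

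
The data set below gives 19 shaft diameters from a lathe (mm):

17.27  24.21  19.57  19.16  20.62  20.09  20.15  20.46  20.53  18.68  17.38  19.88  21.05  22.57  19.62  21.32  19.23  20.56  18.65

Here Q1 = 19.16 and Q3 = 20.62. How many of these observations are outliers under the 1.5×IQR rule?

1

IQR = 1.46; fences at 19.16 − 2.19 = 16.97 and 20.62 + 2.19 = 22.81.
Outside the cutoffs: 24.21.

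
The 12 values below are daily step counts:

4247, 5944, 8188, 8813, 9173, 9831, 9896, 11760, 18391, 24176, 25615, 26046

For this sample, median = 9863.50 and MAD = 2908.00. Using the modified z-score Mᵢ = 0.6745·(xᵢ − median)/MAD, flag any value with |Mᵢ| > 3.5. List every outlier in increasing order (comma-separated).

25615, 26046

|Mᵢ| > 3.5 ⇔ |xᵢ − 9863.50| > 3.5·2908.00/0.6745 = 15089.70.
So outliers lie outside [-5226.20, 24953.20].
25615: M = 3.65 → outlier.
26046: M = 3.75 → outlier.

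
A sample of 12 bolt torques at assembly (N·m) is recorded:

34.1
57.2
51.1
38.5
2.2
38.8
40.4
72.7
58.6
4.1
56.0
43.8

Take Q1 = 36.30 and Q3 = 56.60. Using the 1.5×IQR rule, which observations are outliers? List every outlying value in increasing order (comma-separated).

IQR = Q3 − Q1 = 56.60 − 36.30 = 20.30.
Lower fence = Q1 − 1.5·IQR = 36.30 − 30.45 = 5.85.
Upper fence = Q3 + 1.5·IQR = 56.60 + 30.45 = 87.05.
2.2 < 5.85 → outlier.
4.1 < 5.85 → outlier.
All remaining values lie within [5.85, 87.05].

2.2, 4.1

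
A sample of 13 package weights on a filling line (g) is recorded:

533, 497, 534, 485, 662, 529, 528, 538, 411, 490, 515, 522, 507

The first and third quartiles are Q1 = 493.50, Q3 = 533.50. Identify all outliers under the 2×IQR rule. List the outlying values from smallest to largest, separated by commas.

IQR = Q3 − Q1 = 533.50 − 493.50 = 40.00.
Lower fence = Q1 − 2·IQR = 493.50 − 80.00 = 413.50.
Upper fence = Q3 + 2·IQR = 533.50 + 80.00 = 613.50.
411 < 413.50 → outlier.
662 > 613.50 → outlier.
All remaining values lie within [413.50, 613.50].

411, 662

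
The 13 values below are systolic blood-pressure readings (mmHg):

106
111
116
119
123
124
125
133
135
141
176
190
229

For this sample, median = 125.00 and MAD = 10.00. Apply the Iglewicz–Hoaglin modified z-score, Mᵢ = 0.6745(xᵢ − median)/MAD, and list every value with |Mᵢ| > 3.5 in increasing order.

|Mᵢ| > 3.5 ⇔ |xᵢ − 125.00| > 3.5·10.00/0.6745 = 51.89.
So outliers lie outside [73.11, 176.89].
190: M = 4.38 → outlier.
229: M = 7.01 → outlier.

190, 229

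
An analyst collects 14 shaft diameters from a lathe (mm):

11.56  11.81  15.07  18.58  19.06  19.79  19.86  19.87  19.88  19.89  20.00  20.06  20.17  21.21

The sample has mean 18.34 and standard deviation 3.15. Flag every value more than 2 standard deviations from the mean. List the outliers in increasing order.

11.56, 11.81

Cutoffs at x̄ ± 2s: 18.34 ± 2·3.15 = [12.04, 24.64].
11.56: z = -2.15, |z| > 2 → outlier.
11.81: z = -2.07, |z| > 2 → outlier.
Every other value lies within [12.04, 24.64].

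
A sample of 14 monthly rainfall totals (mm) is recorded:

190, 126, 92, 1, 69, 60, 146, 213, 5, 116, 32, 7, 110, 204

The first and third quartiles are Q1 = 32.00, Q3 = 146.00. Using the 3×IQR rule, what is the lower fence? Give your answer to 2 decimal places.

IQR = Q3 − Q1 = 146.00 − 32.00 = 114.00.
Lower fence = Q1 − 3·IQR = 32.00 − 342.00 = -310.00.
Upper fence = Q3 + 3·IQR = 146.00 + 342.00 = 488.00.

-310.00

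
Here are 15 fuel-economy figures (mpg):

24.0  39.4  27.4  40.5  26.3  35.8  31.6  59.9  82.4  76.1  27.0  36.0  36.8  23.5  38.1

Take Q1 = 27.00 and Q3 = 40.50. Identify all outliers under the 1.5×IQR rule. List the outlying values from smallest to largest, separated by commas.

IQR = Q3 − Q1 = 40.50 − 27.00 = 13.50.
Lower fence = Q1 − 1.5·IQR = 27.00 − 20.25 = 6.75.
Upper fence = Q3 + 1.5·IQR = 40.50 + 20.25 = 60.75.
76.1 > 60.75 → outlier.
82.4 > 60.75 → outlier.
All remaining values lie within [6.75, 60.75].

76.1, 82.4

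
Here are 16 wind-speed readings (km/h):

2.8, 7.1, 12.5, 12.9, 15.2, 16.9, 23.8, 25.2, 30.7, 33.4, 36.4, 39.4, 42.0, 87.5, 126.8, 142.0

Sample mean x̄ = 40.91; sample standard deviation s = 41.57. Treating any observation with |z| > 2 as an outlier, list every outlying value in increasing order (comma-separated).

Cutoffs at x̄ ± 2s: 40.91 ± 2·41.57 = [-42.23, 124.05].
126.8: z = 2.07, |z| > 2 → outlier.
142.0: z = 2.43, |z| > 2 → outlier.
Every other value lies within [-42.23, 124.05].

126.8, 142.0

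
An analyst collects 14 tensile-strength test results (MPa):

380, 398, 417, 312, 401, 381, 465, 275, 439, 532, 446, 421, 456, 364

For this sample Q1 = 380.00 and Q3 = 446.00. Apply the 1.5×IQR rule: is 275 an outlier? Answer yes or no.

yes

IQR = Q3 − Q1 = 446.00 − 380.00 = 66.00.
Lower fence = Q1 − 1.5·IQR = 380.00 − 99.00 = 281.00.
Upper fence = Q3 + 1.5·IQR = 446.00 + 99.00 = 545.00.
275 lies below the lower fence.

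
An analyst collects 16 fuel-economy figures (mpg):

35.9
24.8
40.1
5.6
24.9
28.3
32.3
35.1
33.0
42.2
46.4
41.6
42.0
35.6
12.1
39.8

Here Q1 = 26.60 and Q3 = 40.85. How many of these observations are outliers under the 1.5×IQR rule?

IQR = 14.25; fences at 26.60 − 21.375 = 5.225 and 40.85 + 21.375 = 62.225.
Every value lies within the cutoffs.

0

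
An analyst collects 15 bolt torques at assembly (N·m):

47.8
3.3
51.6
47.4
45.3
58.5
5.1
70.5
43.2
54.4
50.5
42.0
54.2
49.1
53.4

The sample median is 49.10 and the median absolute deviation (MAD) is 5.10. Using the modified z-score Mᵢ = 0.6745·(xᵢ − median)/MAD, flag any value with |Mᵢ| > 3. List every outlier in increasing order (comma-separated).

|Mᵢ| > 3 ⇔ |xᵢ − 49.10| > 3·5.10/0.6745 = 22.68.
So outliers lie outside [26.42, 71.78].
3.3: M = -6.06 → outlier.
5.1: M = -5.82 → outlier.

3.3, 5.1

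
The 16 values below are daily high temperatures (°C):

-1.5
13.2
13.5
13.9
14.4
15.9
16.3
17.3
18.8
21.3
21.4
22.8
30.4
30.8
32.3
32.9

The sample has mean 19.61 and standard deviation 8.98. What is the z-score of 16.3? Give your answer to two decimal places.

z = (16.3 − 19.61) / 8.98 = -0.37.

-0.37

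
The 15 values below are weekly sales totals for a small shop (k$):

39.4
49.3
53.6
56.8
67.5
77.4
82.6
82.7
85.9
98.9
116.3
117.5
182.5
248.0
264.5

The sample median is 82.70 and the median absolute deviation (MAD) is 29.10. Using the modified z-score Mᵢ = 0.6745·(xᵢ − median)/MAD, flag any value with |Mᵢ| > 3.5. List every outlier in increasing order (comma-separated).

248.0, 264.5

|Mᵢ| > 3.5 ⇔ |xᵢ − 82.70| > 3.5·29.10/0.6745 = 151.00.
So outliers lie outside [-68.30, 233.70].
248.0: M = 3.83 → outlier.
264.5: M = 4.21 → outlier.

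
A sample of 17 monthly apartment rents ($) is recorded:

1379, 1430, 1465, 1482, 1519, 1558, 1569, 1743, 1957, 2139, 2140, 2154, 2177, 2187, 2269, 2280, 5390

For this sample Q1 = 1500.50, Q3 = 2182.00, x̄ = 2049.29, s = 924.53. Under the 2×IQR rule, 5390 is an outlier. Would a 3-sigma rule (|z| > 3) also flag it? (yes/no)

z = (5390 − 2049.29) / 924.53 = 3.61.
|z| = 3.61 > 3.

yes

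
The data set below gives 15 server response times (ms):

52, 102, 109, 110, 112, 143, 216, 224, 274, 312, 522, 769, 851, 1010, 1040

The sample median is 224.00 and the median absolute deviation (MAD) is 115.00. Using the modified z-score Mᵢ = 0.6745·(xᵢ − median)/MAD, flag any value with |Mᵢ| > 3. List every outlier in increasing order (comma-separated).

|Mᵢ| > 3 ⇔ |xᵢ − 224.00| > 3·115.00/0.6745 = 511.49.
So outliers lie outside [-287.49, 735.49].
769: M = 3.20 → outlier.
851: M = 3.68 → outlier.
1010: M = 4.61 → outlier.
1040: M = 4.79 → outlier.

769, 851, 1010, 1040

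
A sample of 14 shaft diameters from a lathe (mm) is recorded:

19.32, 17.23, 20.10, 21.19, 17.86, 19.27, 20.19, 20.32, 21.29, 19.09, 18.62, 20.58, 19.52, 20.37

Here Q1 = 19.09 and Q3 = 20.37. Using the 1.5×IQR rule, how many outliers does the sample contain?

0

IQR = 1.28; fences at 19.09 − 1.92 = 17.17 and 20.37 + 1.92 = 22.29.
Every value lies within the cutoffs.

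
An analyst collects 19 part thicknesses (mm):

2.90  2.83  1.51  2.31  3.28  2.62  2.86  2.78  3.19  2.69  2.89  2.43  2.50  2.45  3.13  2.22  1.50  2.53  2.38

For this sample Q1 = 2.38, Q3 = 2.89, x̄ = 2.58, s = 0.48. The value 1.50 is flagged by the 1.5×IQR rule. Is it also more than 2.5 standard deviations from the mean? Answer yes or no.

no

z = (1.50 − 2.58) / 0.48 = -2.25.
|z| = 2.25 ≤ 2.5.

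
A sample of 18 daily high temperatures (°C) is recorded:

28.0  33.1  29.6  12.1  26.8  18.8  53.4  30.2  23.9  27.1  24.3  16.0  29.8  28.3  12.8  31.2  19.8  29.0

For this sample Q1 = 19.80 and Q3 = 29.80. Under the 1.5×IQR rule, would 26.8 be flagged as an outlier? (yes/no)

IQR = Q3 − Q1 = 29.80 − 19.80 = 10.00.
Lower fence = Q1 − 1.5·IQR = 19.80 − 15.00 = 4.80.
Upper fence = Q3 + 1.5·IQR = 29.80 + 15.00 = 44.80.
26.8 lies within [4.80, 44.80].

no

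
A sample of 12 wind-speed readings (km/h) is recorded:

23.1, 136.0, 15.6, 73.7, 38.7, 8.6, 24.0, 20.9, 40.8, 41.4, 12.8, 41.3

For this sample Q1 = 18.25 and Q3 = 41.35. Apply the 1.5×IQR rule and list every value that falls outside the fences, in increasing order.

136.0

IQR = Q3 − Q1 = 41.35 − 18.25 = 23.10.
Lower fence = Q1 − 1.5·IQR = 18.25 − 34.65 = -16.40.
Upper fence = Q3 + 1.5·IQR = 41.35 + 34.65 = 76.00.
136.0 > 76.00 → outlier.
All remaining values lie within [-16.40, 76.00].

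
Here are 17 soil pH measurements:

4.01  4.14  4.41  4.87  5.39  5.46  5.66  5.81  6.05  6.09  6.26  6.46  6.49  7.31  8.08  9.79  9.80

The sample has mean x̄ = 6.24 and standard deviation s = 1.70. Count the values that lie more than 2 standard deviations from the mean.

Cutoffs: x̄ ± 2s = [2.84, 9.64].
Outside the cutoffs: 9.79, 9.80.

2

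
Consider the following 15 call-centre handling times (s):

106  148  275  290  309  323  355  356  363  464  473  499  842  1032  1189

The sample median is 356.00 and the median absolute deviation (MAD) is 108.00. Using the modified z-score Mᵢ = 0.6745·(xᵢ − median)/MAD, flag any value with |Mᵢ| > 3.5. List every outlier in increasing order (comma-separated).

1032, 1189

|Mᵢ| > 3.5 ⇔ |xᵢ − 356.00| > 3.5·108.00/0.6745 = 560.42.
So outliers lie outside [-204.42, 916.42].
1032: M = 4.22 → outlier.
1189: M = 5.20 → outlier.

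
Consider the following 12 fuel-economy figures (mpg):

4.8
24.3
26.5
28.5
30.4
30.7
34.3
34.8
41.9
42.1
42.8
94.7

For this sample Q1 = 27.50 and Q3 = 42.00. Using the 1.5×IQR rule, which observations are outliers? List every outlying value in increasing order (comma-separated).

4.8, 94.7

IQR = Q3 − Q1 = 42.00 − 27.50 = 14.50.
Lower fence = Q1 − 1.5·IQR = 27.50 − 21.75 = 5.75.
Upper fence = Q3 + 1.5·IQR = 42.00 + 21.75 = 63.75.
4.8 < 5.75 → outlier.
94.7 > 63.75 → outlier.
All remaining values lie within [5.75, 63.75].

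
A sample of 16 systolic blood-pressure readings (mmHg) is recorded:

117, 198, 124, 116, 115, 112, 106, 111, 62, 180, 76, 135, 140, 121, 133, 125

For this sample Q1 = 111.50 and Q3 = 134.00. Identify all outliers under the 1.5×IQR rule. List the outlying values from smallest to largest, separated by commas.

62, 76, 180, 198

IQR = Q3 − Q1 = 134.00 − 111.50 = 22.50.
Lower fence = Q1 − 1.5·IQR = 111.50 − 33.75 = 77.75.
Upper fence = Q3 + 1.5·IQR = 134.00 + 33.75 = 167.75.
62 < 77.75 → outlier.
76 < 77.75 → outlier.
180 > 167.75 → outlier.
198 > 167.75 → outlier.
All remaining values lie within [77.75, 167.75].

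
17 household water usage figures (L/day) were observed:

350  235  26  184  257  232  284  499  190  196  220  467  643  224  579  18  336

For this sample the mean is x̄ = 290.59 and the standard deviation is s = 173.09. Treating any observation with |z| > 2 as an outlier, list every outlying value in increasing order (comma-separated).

643

Cutoffs at x̄ ± 2s: 290.59 ± 2·173.09 = [-55.59, 636.77].
643: z = 2.04, |z| > 2 → outlier.
Every other value lies within [-55.59, 636.77].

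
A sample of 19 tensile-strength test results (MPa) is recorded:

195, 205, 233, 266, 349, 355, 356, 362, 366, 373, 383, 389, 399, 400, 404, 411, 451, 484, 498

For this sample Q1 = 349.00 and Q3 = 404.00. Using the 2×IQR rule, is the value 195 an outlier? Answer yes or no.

IQR = Q3 − Q1 = 404.00 − 349.00 = 55.00.
Lower fence = Q1 − 2·IQR = 349.00 − 110.00 = 239.00.
Upper fence = Q3 + 2·IQR = 404.00 + 110.00 = 514.00.
195 lies below the lower fence.

yes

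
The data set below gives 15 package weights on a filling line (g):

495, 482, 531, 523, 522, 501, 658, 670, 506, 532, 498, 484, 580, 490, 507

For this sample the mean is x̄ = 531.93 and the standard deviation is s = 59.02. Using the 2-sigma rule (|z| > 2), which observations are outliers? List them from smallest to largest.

Cutoffs at x̄ ± 2s: 531.93 ± 2·59.02 = [413.89, 649.97].
658: z = 2.14, |z| > 2 → outlier.
670: z = 2.34, |z| > 2 → outlier.
Every other value lies within [413.89, 649.97].

658, 670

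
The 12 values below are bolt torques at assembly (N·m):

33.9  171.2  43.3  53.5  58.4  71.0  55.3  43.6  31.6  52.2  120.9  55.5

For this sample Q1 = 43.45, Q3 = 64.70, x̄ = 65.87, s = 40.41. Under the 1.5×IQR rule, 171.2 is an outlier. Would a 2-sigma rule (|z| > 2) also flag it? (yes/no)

z = (171.2 − 65.87) / 40.41 = 2.61.
|z| = 2.61 > 2.

yes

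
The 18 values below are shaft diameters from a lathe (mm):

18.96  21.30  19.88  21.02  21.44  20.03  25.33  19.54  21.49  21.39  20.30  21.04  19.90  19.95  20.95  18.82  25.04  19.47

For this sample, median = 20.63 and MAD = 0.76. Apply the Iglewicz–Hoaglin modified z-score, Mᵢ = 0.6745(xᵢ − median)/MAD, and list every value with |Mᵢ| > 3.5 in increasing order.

|Mᵢ| > 3.5 ⇔ |xᵢ − 20.63| > 3.5·0.76/0.6745 = 3.94.
So outliers lie outside [16.69, 24.57].
25.04: M = 3.91 → outlier.
25.33: M = 4.17 → outlier.

25.04, 25.33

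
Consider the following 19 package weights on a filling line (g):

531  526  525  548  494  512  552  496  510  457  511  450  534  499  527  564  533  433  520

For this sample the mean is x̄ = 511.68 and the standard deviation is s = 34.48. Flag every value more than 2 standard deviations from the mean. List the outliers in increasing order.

Cutoffs at x̄ ± 2s: 511.68 ± 2·34.48 = [442.72, 580.64].
433: z = -2.28, |z| > 2 → outlier.
Every other value lies within [442.72, 580.64].

433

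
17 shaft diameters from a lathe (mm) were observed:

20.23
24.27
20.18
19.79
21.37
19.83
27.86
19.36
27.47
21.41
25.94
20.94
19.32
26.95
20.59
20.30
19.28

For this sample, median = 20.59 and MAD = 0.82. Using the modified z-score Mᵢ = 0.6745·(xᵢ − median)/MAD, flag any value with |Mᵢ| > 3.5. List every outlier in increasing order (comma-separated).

25.94, 26.95, 27.47, 27.86

|Mᵢ| > 3.5 ⇔ |xᵢ − 20.59| > 3.5·0.82/0.6745 = 4.26.
So outliers lie outside [16.33, 24.85].
25.94: M = 4.40 → outlier.
26.95: M = 5.23 → outlier.
27.47: M = 5.66 → outlier.
27.86: M = 5.98 → outlier.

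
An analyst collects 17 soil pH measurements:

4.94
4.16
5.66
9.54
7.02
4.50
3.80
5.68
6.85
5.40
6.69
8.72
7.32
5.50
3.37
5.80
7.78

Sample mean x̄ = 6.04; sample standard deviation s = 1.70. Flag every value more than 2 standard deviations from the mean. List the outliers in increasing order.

9.54

Cutoffs at x̄ ± 2s: 6.04 ± 2·1.70 = [2.64, 9.44].
9.54: z = 2.06, |z| > 2 → outlier.
Every other value lies within [2.64, 9.44].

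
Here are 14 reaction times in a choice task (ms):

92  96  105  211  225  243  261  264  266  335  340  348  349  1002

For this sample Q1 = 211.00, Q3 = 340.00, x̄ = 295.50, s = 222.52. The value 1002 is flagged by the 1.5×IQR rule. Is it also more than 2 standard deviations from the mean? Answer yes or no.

z = (1002 − 295.50) / 222.52 = 3.17.
|z| = 3.17 > 2.

yes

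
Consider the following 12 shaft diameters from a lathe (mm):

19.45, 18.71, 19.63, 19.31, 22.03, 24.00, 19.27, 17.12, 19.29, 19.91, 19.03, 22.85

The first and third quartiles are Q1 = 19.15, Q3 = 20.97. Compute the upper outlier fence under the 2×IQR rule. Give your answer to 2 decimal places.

IQR = Q3 − Q1 = 20.97 − 19.15 = 1.82.
Lower fence = Q1 − 2·IQR = 19.15 − 3.64 = 15.51.
Upper fence = Q3 + 2·IQR = 20.97 + 3.64 = 24.61.

24.61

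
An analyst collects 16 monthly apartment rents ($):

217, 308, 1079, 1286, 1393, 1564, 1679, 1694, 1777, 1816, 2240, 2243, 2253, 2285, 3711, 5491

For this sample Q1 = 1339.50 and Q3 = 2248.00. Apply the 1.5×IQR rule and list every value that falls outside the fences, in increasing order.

3711, 5491

IQR = Q3 − Q1 = 2248.00 − 1339.50 = 908.50.
Lower fence = Q1 − 1.5·IQR = 1339.50 − 1362.75 = -23.25.
Upper fence = Q3 + 1.5·IQR = 2248.00 + 1362.75 = 3610.75.
3711 > 3610.75 → outlier.
5491 > 3610.75 → outlier.
All remaining values lie within [-23.25, 3610.75].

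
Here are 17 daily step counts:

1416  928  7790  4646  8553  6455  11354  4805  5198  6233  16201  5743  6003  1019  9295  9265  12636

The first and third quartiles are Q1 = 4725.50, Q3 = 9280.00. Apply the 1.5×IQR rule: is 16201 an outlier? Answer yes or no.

IQR = Q3 − Q1 = 9280.00 − 4725.50 = 4554.50.
Lower fence = Q1 − 1.5·IQR = 4725.50 − 6831.75 = -2106.25.
Upper fence = Q3 + 1.5·IQR = 9280.00 + 6831.75 = 16111.75.
16201 lies above the upper fence.

yes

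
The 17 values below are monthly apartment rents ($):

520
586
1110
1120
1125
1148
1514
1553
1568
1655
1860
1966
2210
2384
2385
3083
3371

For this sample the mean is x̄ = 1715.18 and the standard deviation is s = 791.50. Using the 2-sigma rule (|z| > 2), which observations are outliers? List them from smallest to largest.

3371

Cutoffs at x̄ ± 2s: 1715.18 ± 2·791.50 = [132.18, 3298.18].
3371: z = 2.09, |z| > 2 → outlier.
Every other value lies within [132.18, 3298.18].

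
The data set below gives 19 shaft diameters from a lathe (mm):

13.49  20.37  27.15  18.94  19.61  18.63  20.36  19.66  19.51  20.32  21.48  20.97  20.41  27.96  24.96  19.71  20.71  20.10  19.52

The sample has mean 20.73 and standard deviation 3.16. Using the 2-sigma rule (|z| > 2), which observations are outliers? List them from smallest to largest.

13.49, 27.15, 27.96

Cutoffs at x̄ ± 2s: 20.73 ± 2·3.16 = [14.41, 27.05].
13.49: z = -2.29, |z| > 2 → outlier.
27.15: z = 2.03, |z| > 2 → outlier.
27.96: z = 2.29, |z| > 2 → outlier.
Every other value lies within [14.41, 27.05].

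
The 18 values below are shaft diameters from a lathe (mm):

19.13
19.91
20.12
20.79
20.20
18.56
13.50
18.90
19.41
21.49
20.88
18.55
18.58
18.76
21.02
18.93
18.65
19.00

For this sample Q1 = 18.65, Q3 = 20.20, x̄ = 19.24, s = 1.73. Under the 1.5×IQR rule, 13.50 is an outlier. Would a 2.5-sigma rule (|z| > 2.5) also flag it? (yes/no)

yes

z = (13.50 − 19.24) / 1.73 = -3.32.
|z| = 3.32 > 2.5.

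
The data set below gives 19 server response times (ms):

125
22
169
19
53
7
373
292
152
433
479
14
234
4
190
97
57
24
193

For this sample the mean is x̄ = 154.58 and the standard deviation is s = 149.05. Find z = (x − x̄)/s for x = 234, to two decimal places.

z = (234 − 154.58) / 149.05 = 0.53.

0.53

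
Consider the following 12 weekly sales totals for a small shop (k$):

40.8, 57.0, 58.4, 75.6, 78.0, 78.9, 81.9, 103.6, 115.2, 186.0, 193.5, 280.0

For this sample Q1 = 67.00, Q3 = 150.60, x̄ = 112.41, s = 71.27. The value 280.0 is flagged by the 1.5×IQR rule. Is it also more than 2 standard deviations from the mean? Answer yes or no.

z = (280.0 − 112.41) / 71.27 = 2.35.
|z| = 2.35 > 2.

yes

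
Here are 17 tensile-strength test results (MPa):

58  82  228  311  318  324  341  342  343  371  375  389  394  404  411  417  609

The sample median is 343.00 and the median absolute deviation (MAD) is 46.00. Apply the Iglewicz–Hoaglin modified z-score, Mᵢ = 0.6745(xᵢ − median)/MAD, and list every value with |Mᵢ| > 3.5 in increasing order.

|Mᵢ| > 3.5 ⇔ |xᵢ − 343.00| > 3.5·46.00/0.6745 = 238.70.
So outliers lie outside [104.30, 581.70].
58: M = -4.18 → outlier.
82: M = -3.83 → outlier.
609: M = 3.90 → outlier.

58, 82, 609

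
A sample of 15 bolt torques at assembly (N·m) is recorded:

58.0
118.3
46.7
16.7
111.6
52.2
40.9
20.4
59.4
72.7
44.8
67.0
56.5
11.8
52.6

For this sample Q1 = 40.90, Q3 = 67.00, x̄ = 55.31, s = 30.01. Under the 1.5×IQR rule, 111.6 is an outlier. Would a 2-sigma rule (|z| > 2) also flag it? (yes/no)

no

z = (111.6 − 55.31) / 30.01 = 1.88.
|z| = 1.88 ≤ 2.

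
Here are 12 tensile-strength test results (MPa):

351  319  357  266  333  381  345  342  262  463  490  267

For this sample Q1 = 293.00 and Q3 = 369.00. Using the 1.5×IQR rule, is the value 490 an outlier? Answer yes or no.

IQR = Q3 − Q1 = 369.00 − 293.00 = 76.00.
Lower fence = Q1 − 1.5·IQR = 293.00 − 114.00 = 179.00.
Upper fence = Q3 + 1.5·IQR = 369.00 + 114.00 = 483.00.
490 lies above the upper fence.

yes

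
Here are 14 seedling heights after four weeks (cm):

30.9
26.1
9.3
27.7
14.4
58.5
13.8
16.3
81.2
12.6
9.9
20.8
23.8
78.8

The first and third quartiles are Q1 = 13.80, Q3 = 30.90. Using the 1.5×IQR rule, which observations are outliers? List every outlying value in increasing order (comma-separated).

IQR = Q3 − Q1 = 30.90 − 13.80 = 17.10.
Lower fence = Q1 − 1.5·IQR = 13.80 − 25.65 = -11.85.
Upper fence = Q3 + 1.5·IQR = 30.90 + 25.65 = 56.55.
58.5 > 56.55 → outlier.
78.8 > 56.55 → outlier.
81.2 > 56.55 → outlier.
All remaining values lie within [-11.85, 56.55].

58.5, 78.8, 81.2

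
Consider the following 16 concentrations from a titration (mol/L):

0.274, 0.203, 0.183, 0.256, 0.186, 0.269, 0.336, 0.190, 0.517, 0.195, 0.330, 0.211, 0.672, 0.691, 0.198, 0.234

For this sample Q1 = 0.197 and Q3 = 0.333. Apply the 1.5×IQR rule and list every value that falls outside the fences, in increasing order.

IQR = Q3 − Q1 = 0.333 − 0.197 = 0.136.
Lower fence = Q1 − 1.5·IQR = 0.197 − 0.204 = -0.007.
Upper fence = Q3 + 1.5·IQR = 0.333 + 0.204 = 0.537.
0.672 > 0.537 → outlier.
0.691 > 0.537 → outlier.
All remaining values lie within [-0.007, 0.537].

0.672, 0.691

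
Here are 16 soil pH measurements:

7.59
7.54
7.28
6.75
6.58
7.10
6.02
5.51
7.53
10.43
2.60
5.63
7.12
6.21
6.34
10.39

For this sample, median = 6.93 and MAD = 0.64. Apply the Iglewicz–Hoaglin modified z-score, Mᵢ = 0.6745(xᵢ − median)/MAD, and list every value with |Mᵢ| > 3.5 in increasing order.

|Mᵢ| > 3.5 ⇔ |xᵢ − 6.93| > 3.5·0.64/0.6745 = 3.32.
So outliers lie outside [3.61, 10.25].
2.60: M = -4.56 → outlier.
10.39: M = 3.65 → outlier.
10.43: M = 3.69 → outlier.

2.60, 10.39, 10.43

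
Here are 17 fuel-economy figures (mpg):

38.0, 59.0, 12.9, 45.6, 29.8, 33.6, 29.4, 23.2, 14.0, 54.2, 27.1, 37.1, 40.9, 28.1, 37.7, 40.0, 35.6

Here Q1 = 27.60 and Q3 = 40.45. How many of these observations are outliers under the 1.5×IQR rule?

IQR = 12.85; fences at 27.60 − 19.275 = 8.325 and 40.45 + 19.275 = 59.725.
Every value lies within the cutoffs.

0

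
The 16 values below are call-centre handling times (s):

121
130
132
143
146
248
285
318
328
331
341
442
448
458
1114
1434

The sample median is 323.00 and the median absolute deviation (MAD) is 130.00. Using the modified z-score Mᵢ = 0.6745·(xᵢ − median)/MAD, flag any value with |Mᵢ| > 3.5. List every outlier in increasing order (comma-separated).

1114, 1434

|Mᵢ| > 3.5 ⇔ |xᵢ − 323.00| > 3.5·130.00/0.6745 = 674.57.
So outliers lie outside [-351.57, 997.57].
1114: M = 4.10 → outlier.
1434: M = 5.76 → outlier.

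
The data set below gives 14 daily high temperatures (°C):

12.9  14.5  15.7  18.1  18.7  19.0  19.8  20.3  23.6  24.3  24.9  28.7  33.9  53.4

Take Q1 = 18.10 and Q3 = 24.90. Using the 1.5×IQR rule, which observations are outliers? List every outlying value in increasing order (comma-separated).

53.4

IQR = Q3 − Q1 = 24.90 − 18.10 = 6.80.
Lower fence = Q1 − 1.5·IQR = 18.10 − 10.20 = 7.90.
Upper fence = Q3 + 1.5·IQR = 24.90 + 10.20 = 35.10.
53.4 > 35.10 → outlier.
All remaining values lie within [7.90, 35.10].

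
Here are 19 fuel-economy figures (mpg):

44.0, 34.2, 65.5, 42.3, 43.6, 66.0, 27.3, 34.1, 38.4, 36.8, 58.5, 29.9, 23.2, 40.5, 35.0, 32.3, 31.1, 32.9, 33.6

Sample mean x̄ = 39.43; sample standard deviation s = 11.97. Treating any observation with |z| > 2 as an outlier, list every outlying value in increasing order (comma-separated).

Cutoffs at x̄ ± 2s: 39.43 ± 2·11.97 = [15.49, 63.37].
65.5: z = 2.18, |z| > 2 → outlier.
66.0: z = 2.22, |z| > 2 → outlier.
Every other value lies within [15.49, 63.37].

65.5, 66.0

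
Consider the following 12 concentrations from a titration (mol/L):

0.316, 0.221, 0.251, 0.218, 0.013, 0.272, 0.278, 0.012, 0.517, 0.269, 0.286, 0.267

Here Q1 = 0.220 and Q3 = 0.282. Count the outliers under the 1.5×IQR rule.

IQR = 0.062; fences at 0.220 − 0.093 = 0.127 and 0.282 + 0.093 = 0.375.
Outside the cutoffs: 0.012, 0.013, 0.517.

3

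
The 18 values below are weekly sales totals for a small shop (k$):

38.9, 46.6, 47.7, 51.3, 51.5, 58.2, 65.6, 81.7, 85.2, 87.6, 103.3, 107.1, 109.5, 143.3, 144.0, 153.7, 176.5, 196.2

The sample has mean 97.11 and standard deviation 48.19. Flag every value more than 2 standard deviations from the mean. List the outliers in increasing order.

Cutoffs at x̄ ± 2s: 97.11 ± 2·48.19 = [0.73, 193.49].
196.2: z = 2.06, |z| > 2 → outlier.
Every other value lies within [0.73, 193.49].

196.2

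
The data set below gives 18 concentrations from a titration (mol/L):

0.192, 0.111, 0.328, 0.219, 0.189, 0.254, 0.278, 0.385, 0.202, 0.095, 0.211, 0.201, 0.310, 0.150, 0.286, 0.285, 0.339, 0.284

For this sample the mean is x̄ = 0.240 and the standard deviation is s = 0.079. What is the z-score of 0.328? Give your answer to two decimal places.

1.11

z = (0.328 − 0.240) / 0.079 = 1.11.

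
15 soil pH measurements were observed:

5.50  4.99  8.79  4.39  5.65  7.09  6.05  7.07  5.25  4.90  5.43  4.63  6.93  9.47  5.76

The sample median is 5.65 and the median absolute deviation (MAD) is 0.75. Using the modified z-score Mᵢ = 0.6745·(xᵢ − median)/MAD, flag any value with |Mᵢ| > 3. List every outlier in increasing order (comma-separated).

|Mᵢ| > 3 ⇔ |xᵢ − 5.65| > 3·0.75/0.6745 = 3.34.
So outliers lie outside [2.31, 8.99].
9.47: M = 3.44 → outlier.

9.47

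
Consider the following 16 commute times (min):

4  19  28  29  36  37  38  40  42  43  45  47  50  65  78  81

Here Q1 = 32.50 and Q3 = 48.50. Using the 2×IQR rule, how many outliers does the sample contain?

1

IQR = 16.00; fences at 32.50 − 32.00 = 0.50 and 48.50 + 32.00 = 80.50.
Outside the cutoffs: 81.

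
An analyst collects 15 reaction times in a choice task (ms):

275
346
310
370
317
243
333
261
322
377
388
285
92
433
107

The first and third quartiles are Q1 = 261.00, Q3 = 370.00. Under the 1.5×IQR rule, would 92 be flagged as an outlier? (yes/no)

yes

IQR = Q3 − Q1 = 370.00 − 261.00 = 109.00.
Lower fence = Q1 − 1.5·IQR = 261.00 − 163.50 = 97.50.
Upper fence = Q3 + 1.5·IQR = 370.00 + 163.50 = 533.50.
92 lies below the lower fence.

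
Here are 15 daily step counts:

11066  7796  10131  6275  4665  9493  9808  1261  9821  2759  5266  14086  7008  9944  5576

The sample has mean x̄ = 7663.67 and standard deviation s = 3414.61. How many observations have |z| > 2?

0

Cutoffs: x̄ ± 2s = [834.45, 14492.89].
Every value lies within the cutoffs.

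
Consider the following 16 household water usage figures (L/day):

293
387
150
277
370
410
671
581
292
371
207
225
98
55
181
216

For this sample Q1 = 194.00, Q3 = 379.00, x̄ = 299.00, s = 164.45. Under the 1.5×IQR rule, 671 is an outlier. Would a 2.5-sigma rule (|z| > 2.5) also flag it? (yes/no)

z = (671 − 299.00) / 164.45 = 2.26.
|z| = 2.26 ≤ 2.5.

no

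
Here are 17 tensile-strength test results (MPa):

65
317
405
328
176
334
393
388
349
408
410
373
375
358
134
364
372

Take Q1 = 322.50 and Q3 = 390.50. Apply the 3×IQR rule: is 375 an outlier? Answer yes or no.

no

IQR = Q3 − Q1 = 390.50 − 322.50 = 68.00.
Lower fence = Q1 − 3·IQR = 322.50 − 204.00 = 118.50.
Upper fence = Q3 + 3·IQR = 390.50 + 204.00 = 594.50.
375 lies within [118.50, 594.50].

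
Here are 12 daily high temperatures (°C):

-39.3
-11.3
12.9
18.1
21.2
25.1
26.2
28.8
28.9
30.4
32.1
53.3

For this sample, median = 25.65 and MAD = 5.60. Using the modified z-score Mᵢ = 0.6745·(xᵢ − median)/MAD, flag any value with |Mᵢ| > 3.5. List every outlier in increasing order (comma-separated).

-39.3, -11.3

|Mᵢ| > 3.5 ⇔ |xᵢ − 25.65| > 3.5·5.60/0.6745 = 29.06.
So outliers lie outside [-3.41, 54.71].
-39.3: M = -7.82 → outlier.
-11.3: M = -4.45 → outlier.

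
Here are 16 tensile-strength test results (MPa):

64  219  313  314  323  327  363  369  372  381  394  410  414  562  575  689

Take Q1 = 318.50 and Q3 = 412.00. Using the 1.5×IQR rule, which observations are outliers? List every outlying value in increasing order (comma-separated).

IQR = Q3 − Q1 = 412.00 − 318.50 = 93.50.
Lower fence = Q1 − 1.5·IQR = 318.50 − 140.25 = 178.25.
Upper fence = Q3 + 1.5·IQR = 412.00 + 140.25 = 552.25.
64 < 178.25 → outlier.
562 > 552.25 → outlier.
575 > 552.25 → outlier.
689 > 552.25 → outlier.
All remaining values lie within [178.25, 552.25].

64, 562, 575, 689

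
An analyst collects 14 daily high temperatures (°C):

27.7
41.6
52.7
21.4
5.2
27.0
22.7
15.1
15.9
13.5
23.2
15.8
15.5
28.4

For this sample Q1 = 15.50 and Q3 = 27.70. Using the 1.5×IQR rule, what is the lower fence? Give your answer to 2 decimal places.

IQR = Q3 − Q1 = 27.70 − 15.50 = 12.20.
Lower fence = Q1 − 1.5·IQR = 15.50 − 18.30 = -2.80.
Upper fence = Q3 + 1.5·IQR = 27.70 + 18.30 = 46.00.

-2.80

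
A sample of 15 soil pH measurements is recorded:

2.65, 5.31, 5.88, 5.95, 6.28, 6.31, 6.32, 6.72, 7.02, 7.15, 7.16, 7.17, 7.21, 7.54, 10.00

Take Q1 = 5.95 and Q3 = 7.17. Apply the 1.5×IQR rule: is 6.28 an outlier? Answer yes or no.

no

IQR = Q3 − Q1 = 7.17 − 5.95 = 1.22.
Lower fence = Q1 − 1.5·IQR = 5.95 − 1.83 = 4.12.
Upper fence = Q3 + 1.5·IQR = 7.17 + 1.83 = 9.00.
6.28 lies within [4.12, 9.00].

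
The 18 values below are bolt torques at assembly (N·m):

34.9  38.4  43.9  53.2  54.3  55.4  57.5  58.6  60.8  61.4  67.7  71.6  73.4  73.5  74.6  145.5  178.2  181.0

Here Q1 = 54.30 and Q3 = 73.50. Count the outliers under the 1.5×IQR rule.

3

IQR = 19.20; fences at 54.30 − 28.80 = 25.50 and 73.50 + 28.80 = 102.30.
Outside the cutoffs: 145.5, 178.2, 181.0.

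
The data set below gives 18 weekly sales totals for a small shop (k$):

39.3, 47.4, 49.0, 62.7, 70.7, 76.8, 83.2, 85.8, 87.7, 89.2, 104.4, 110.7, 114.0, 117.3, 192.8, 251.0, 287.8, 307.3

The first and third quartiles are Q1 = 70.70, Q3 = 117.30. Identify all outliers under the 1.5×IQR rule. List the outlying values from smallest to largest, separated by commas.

192.8, 251.0, 287.8, 307.3

IQR = Q3 − Q1 = 117.30 − 70.70 = 46.60.
Lower fence = Q1 − 1.5·IQR = 70.70 − 69.90 = 0.80.
Upper fence = Q3 + 1.5·IQR = 117.30 + 69.90 = 187.20.
192.8 > 187.20 → outlier.
251.0 > 187.20 → outlier.
287.8 > 187.20 → outlier.
307.3 > 187.20 → outlier.
All remaining values lie within [0.80, 187.20].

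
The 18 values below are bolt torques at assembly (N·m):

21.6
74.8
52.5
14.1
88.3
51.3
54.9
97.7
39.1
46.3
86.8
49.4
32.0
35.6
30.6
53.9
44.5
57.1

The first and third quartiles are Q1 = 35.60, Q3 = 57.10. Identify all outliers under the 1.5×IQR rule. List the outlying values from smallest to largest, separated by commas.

97.7

IQR = Q3 − Q1 = 57.10 − 35.60 = 21.50.
Lower fence = Q1 − 1.5·IQR = 35.60 − 32.25 = 3.35.
Upper fence = Q3 + 1.5·IQR = 57.10 + 32.25 = 89.35.
97.7 > 89.35 → outlier.
All remaining values lie within [3.35, 89.35].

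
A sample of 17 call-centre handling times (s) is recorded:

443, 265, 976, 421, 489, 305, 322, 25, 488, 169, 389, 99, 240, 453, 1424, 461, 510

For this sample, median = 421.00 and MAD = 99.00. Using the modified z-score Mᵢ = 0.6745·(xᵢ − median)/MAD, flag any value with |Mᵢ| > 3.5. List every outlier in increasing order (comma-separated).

976, 1424

|Mᵢ| > 3.5 ⇔ |xᵢ − 421.00| > 3.5·99.00/0.6745 = 513.71.
So outliers lie outside [-92.71, 934.71].
976: M = 3.78 → outlier.
1424: M = 6.83 → outlier.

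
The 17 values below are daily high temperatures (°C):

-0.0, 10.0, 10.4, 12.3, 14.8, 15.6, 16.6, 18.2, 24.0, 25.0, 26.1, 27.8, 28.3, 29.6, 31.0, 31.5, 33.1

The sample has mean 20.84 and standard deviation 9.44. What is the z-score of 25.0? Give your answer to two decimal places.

z = (25.0 − 20.84) / 9.44 = 0.44.

0.44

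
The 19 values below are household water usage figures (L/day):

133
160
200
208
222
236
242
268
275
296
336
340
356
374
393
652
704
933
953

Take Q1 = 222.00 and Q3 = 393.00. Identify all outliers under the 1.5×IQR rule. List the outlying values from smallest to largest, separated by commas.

652, 704, 933, 953

IQR = Q3 − Q1 = 393.00 − 222.00 = 171.00.
Lower fence = Q1 − 1.5·IQR = 222.00 − 256.50 = -34.50.
Upper fence = Q3 + 1.5·IQR = 393.00 + 256.50 = 649.50.
652 > 649.50 → outlier.
704 > 649.50 → outlier.
933 > 649.50 → outlier.
953 > 649.50 → outlier.
All remaining values lie within [-34.50, 649.50].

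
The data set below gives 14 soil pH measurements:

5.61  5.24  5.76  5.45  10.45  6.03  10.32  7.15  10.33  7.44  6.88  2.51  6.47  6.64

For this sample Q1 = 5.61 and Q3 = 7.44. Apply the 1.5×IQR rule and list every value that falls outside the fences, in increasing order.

IQR = Q3 − Q1 = 7.44 − 5.61 = 1.83.
Lower fence = Q1 − 1.5·IQR = 5.61 − 2.745 = 2.865.
Upper fence = Q3 + 1.5·IQR = 7.44 + 2.745 = 10.185.
2.51 < 2.865 → outlier.
10.32 > 10.185 → outlier.
10.33 > 10.185 → outlier.
10.45 > 10.185 → outlier.
All remaining values lie within [2.865, 10.185].

2.51, 10.32, 10.33, 10.45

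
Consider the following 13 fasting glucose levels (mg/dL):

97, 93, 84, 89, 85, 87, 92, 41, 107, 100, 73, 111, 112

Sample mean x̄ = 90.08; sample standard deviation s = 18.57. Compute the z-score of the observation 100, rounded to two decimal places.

0.53

z = (100 − 90.08) / 18.57 = 0.53.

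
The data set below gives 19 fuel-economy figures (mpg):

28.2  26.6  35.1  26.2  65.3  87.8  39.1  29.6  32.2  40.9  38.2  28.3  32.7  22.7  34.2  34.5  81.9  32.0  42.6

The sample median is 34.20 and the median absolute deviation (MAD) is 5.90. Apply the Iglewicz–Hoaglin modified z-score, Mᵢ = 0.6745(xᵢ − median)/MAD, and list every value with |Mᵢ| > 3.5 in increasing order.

|Mᵢ| > 3.5 ⇔ |xᵢ − 34.20| > 3.5·5.90/0.6745 = 30.62.
So outliers lie outside [3.58, 64.82].
65.3: M = 3.56 → outlier.
81.9: M = 5.45 → outlier.
87.8: M = 6.13 → outlier.

65.3, 81.9, 87.8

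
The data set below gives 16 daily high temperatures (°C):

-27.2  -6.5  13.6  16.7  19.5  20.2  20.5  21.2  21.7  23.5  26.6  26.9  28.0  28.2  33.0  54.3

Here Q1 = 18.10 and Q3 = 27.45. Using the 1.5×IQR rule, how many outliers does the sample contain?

3

IQR = 9.35; fences at 18.10 − 14.025 = 4.075 and 27.45 + 14.025 = 41.475.
Outside the cutoffs: -27.2, -6.5, 54.3.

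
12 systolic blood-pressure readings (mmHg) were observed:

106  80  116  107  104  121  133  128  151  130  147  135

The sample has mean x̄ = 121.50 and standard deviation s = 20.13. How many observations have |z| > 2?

Cutoffs: x̄ ± 2s = [81.24, 161.76].
Outside the cutoffs: 80.

1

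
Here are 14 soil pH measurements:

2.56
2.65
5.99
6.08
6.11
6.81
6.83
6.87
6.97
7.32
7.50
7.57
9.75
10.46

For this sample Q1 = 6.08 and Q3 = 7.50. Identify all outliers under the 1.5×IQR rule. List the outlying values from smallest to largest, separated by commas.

IQR = Q3 − Q1 = 7.50 − 6.08 = 1.42.
Lower fence = Q1 − 1.5·IQR = 6.08 − 2.13 = 3.95.
Upper fence = Q3 + 1.5·IQR = 7.50 + 2.13 = 9.63.
2.56 < 3.95 → outlier.
2.65 < 3.95 → outlier.
9.75 > 9.63 → outlier.
10.46 > 9.63 → outlier.
All remaining values lie within [3.95, 9.63].

2.56, 2.65, 9.75, 10.46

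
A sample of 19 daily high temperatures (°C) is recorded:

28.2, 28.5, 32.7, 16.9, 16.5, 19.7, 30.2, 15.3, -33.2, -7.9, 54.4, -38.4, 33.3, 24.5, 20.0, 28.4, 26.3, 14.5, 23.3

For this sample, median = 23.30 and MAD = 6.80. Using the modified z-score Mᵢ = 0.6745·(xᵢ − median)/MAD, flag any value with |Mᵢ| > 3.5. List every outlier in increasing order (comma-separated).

-38.4, -33.2

|Mᵢ| > 3.5 ⇔ |xᵢ − 23.30| > 3.5·6.80/0.6745 = 35.29.
So outliers lie outside [-11.99, 58.59].
-38.4: M = -6.12 → outlier.
-33.2: M = -5.60 → outlier.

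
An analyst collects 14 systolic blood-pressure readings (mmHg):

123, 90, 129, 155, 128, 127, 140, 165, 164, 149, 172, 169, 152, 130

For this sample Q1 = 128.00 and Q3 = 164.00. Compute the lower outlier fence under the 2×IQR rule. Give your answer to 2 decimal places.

56.00

IQR = Q3 − Q1 = 164.00 − 128.00 = 36.00.
Lower fence = Q1 − 2·IQR = 128.00 − 72.00 = 56.00.
Upper fence = Q3 + 2·IQR = 164.00 + 72.00 = 236.00.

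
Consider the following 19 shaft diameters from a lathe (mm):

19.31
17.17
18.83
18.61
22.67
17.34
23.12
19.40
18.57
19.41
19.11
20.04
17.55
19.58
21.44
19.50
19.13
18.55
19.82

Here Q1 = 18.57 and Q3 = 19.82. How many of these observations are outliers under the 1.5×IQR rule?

IQR = 1.25; fences at 18.57 − 1.875 = 16.695 and 19.82 + 1.875 = 21.695.
Outside the cutoffs: 22.67, 23.12.

2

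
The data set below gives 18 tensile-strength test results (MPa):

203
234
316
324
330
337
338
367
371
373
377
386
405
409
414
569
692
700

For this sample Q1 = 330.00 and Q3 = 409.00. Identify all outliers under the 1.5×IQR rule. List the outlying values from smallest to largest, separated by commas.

203, 569, 692, 700

IQR = Q3 − Q1 = 409.00 − 330.00 = 79.00.
Lower fence = Q1 − 1.5·IQR = 330.00 − 118.50 = 211.50.
Upper fence = Q3 + 1.5·IQR = 409.00 + 118.50 = 527.50.
203 < 211.50 → outlier.
569 > 527.50 → outlier.
692 > 527.50 → outlier.
700 > 527.50 → outlier.
All remaining values lie within [211.50, 527.50].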